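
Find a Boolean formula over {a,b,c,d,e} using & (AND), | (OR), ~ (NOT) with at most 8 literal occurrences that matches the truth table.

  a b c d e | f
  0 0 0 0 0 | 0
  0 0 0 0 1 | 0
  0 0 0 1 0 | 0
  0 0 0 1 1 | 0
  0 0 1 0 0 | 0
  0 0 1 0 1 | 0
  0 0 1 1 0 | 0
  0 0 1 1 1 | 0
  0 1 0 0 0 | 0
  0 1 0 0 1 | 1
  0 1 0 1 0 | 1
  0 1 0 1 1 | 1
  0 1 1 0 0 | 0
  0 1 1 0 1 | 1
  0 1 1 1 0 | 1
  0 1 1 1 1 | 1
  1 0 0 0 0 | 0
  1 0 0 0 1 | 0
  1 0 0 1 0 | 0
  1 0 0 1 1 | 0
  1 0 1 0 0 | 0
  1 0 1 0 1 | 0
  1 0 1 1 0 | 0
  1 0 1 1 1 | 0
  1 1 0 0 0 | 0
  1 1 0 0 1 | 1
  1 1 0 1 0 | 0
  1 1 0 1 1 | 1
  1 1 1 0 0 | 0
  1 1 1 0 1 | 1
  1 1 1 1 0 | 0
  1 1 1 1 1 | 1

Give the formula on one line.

  (d | e) = 01110111011101110111011101110111
  (a & e) = 00000000000000000101010101010101
  ~a = 11111111111111110000000000000000
  ~b = 11111111000000001111111100000000
  (~a | ~b) = 11111111111111111111111100000000
  ((a & e) | (~a | ~b)) = 11111111111111111111111101010101
  ((d | e) & ((a & e) | (~a | ~b))) = 01110111011101110111011101010101
  (((d | e) & ((a & e) | (~a | ~b))) & b) = 00000000011101110000000001010101

(((d | e) & ((a & e) | (~a | ~b))) & b)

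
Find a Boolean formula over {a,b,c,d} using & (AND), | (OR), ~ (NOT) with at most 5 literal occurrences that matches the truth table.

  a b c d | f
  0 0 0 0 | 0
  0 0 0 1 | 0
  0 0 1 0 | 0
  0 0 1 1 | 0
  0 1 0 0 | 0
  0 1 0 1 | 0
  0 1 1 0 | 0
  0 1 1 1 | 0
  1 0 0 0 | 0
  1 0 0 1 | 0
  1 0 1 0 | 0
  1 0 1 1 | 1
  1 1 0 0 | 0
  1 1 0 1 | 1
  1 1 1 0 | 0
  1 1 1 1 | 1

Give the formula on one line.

  (b | c) = 0011111100111111
  (a & (b | c)) = 0000000000111111
  (d & (a & (b | c))) = 0000000000010101

(d & (a & (b | c)))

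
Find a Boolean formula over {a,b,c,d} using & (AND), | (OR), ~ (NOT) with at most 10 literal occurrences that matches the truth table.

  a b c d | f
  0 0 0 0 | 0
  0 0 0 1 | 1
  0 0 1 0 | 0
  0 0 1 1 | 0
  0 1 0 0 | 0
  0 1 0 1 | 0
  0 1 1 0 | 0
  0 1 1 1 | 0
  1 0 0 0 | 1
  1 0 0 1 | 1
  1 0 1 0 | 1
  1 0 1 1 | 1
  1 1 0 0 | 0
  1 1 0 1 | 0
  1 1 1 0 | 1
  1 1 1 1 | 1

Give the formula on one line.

(((~c & ~a) | (b | a)) & ((a | (~b & d)) & (~b | c)))

  ~c = 1100110011001100
  ~a = 1111111100000000
  (~c & ~a) = 1100110000000000
  (b | a) = 0000111111111111
  ((~c & ~a) | (b | a)) = 1100111111111111
  ~b = 1111000011110000
  (~b & d) = 0101000001010000
  (a | (~b & d)) = 0101000011111111
  (~b | c) = 1111001111110011
  ((a | (~b & d)) & (~b | c)) = 0101000011110011
  (((~c & ~a) | (b | a)) & ((a | (~b & d)) & (~b | c))) = 0100000011110011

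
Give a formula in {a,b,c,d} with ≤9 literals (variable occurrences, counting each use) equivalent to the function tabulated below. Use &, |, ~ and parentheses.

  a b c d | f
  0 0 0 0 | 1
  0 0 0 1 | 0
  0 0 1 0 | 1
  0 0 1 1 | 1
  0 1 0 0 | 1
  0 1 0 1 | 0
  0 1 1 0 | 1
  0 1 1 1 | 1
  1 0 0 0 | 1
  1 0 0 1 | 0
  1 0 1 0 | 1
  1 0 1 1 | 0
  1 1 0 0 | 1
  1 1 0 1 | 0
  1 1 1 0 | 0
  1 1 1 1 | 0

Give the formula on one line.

  ~d = 1010101010101010
  ~a = 1111111100000000
  ~b = 1111000011110000
  (~a | ~b) = 1111111111110000
  (~d & (~a | ~b)) = 1010101010100000
  (d & c) = 0001000100010001
  ((d & c) | ~d) = 1011101110111011
  ~c = 1100110011001100
  (~c | ~a) = 1111111111001100
  (((d & c) | ~d) & (~c | ~a)) = 1011101110001000
  ((~d & (~a | ~b)) | (((d & c) | ~d) & (~c | ~a))) = 1011101110101000

((~d & (~a | ~b)) | (((d & c) | ~d) & (~c | ~a)))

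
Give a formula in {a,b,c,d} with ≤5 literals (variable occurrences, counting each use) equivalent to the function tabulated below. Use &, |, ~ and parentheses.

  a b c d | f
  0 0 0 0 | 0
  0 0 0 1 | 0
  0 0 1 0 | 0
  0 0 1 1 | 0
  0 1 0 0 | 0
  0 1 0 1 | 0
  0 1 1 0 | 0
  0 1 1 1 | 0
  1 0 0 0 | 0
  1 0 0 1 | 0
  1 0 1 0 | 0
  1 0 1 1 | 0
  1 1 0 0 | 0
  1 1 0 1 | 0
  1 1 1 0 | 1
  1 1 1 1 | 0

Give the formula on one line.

(a & ((~d & c) & b))

  ~d = 1010101010101010
  (~d & c) = 0010001000100010
  ((~d & c) & b) = 0000001000000010
  (a & ((~d & c) & b)) = 0000000000000010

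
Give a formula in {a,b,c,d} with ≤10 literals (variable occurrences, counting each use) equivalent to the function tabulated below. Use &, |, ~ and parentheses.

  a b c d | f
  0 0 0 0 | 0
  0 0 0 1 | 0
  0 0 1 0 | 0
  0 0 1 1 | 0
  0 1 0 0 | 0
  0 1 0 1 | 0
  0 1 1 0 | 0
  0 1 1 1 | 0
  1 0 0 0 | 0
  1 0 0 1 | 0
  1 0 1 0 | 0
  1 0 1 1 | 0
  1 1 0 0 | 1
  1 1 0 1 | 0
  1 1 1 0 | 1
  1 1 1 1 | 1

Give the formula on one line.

((a & b) & ((~d | (c & (a | ~c))) | (c | ~a)))

  (a & b) = 0000000000001111
  ~d = 1010101010101010
  ~c = 1100110011001100
  (a | ~c) = 1100110011111111
  (c & (a | ~c)) = 0000000000110011
  (~d | (c & (a | ~c))) = 1010101010111011
  ~a = 1111111100000000
  (c | ~a) = 1111111100110011
  ((~d | (c & (a | ~c))) | (c | ~a)) = 1111111110111011
  ((a & b) & ((~d | (c & (a | ~c))) | (c | ~a))) = 0000000000001011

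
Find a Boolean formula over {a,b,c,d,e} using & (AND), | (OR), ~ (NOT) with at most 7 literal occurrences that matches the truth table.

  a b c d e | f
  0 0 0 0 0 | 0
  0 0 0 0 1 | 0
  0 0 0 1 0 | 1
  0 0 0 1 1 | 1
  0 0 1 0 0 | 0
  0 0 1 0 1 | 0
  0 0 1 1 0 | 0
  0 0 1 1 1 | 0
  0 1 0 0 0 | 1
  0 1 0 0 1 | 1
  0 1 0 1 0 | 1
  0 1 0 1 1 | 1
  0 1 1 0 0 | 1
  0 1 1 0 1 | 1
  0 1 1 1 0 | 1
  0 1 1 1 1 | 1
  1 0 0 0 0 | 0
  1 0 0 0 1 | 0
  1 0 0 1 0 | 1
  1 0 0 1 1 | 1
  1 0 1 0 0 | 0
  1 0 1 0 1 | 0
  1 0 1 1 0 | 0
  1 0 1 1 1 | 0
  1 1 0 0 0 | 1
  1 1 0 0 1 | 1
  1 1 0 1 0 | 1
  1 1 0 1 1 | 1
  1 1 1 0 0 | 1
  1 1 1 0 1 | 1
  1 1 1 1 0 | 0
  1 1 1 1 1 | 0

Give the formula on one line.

  ~a = 11111111111111110000000000000000
  ~d = 11001100110011001100110011001100
  (~a | ~d) = 11111111111111111100110011001100
  ((~a | ~d) & b) = 00000000111111110000000011001100
  ~c = 11110000111100001111000011110000
  (~c & d) = 00110000001100000011000000110000
  (((~a | ~d) & b) | (~c & d)) = 00110000111111110011000011111100

(((~a | ~d) & b) | (~c & d))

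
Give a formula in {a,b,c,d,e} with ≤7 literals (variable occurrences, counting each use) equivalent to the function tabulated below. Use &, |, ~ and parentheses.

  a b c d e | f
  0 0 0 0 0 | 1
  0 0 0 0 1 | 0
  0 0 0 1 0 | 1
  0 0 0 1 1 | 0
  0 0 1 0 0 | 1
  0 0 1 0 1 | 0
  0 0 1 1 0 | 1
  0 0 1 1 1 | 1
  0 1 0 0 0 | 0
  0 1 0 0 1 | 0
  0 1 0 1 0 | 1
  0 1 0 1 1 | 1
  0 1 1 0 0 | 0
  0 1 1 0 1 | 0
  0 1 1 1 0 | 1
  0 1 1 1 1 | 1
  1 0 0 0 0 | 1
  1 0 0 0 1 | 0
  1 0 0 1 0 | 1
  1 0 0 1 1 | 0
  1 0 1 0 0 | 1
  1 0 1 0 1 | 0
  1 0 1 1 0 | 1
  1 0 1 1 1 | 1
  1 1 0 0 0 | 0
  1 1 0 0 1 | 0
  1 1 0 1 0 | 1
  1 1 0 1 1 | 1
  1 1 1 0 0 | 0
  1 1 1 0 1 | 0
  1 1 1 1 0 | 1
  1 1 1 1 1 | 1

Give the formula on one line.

(((d & c) | (b & d)) | (~e & ~b))

  (d & c) = 00000011000000110000001100000011
  (b & d) = 00000000001100110000000000110011
  ((d & c) | (b & d)) = 00000011001100110000001100110011
  ~e = 10101010101010101010101010101010
  ~b = 11111111000000001111111100000000
  (~e & ~b) = 10101010000000001010101000000000
  (((d & c) | (b & d)) | (~e & ~b)) = 10101011001100111010101100110011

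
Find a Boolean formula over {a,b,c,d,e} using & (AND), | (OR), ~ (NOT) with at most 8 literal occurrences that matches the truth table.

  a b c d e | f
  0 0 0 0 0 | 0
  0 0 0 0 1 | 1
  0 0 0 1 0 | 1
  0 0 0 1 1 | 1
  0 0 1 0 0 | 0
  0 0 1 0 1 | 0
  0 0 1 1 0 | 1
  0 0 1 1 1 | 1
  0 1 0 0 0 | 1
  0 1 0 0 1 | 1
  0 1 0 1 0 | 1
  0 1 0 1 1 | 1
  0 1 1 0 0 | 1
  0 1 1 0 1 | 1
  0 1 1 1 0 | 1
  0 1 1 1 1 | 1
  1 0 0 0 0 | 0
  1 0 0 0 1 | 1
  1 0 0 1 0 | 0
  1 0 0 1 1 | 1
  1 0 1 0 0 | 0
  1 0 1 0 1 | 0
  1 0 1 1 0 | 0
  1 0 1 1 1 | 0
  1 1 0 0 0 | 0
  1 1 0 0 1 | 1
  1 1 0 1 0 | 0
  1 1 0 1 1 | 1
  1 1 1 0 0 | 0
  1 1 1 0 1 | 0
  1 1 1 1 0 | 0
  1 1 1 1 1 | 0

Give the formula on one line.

  ~a = 11111111111111110000000000000000
  (d | b) = 00110011111111110011001111111111
  (~a & (d | b)) = 00110011111111110000000000000000
  ~c = 11110000111100001111000011110000
  (e & ~c) = 01010000010100000101000001010000
  ((~a & (d | b)) | (e & ~c)) = 01110011111111110101000001010000

((~a & (d | b)) | (e & ~c))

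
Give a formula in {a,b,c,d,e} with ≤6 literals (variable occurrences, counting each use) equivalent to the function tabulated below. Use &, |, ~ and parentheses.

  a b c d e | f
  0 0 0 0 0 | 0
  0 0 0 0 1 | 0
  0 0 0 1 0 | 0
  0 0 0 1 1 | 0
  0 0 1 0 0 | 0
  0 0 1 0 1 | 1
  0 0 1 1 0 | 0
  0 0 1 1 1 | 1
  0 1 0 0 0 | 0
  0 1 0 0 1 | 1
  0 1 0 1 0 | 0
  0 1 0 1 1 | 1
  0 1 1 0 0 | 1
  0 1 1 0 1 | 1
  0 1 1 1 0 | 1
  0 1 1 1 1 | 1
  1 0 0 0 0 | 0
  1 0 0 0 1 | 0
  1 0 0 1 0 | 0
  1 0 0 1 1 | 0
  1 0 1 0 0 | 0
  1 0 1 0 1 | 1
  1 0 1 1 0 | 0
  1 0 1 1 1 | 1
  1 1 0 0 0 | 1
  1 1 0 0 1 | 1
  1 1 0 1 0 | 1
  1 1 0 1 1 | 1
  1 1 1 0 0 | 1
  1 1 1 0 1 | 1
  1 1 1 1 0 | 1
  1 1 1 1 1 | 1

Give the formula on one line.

  (c & e) = 00000101000001010000010100000101
  (a | e) = 01010101010101011111111111111111
  ((a | e) | c) = 01011111010111111111111111111111
  (b & ((a | e) | c)) = 00000000010111110000000011111111
  ((c & e) | (b & ((a | e) | c))) = 00000101010111110000010111111111

((c & e) | (b & ((a | e) | c)))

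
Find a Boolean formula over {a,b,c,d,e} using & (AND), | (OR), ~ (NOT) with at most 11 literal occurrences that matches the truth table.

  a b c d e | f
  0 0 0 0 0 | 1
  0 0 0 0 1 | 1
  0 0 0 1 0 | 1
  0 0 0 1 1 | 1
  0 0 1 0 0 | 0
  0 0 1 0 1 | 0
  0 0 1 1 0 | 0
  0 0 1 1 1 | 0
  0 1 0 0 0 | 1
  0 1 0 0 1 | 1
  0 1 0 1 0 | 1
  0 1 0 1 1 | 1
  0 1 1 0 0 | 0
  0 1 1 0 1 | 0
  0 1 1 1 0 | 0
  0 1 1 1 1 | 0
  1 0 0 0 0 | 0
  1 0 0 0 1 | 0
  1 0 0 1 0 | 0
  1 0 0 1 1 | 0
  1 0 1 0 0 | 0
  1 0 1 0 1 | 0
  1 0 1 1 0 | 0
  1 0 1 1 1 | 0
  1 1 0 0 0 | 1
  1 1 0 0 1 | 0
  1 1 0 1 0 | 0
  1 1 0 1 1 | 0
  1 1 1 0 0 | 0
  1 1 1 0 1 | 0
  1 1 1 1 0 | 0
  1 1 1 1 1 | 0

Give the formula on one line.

((~a | (((a & (~e | ~a)) & (~b | ~d)) & b)) & ~c)

  ~a = 11111111111111110000000000000000
  ~e = 10101010101010101010101010101010
  (~e | ~a) = 11111111111111111010101010101010
  (a & (~e | ~a)) = 00000000000000001010101010101010
  ~b = 11111111000000001111111100000000
  ~d = 11001100110011001100110011001100
  (~b | ~d) = 11111111110011001111111111001100
  ((a & (~e | ~a)) & (~b | ~d)) = 00000000000000001010101010001000
  (((a & (~e | ~a)) & (~b | ~d)) & b) = 00000000000000000000000010001000
  (~a | (((a & (~e | ~a)) & (~b | ~d)) & b)) = 11111111111111110000000010001000
  ~c = 11110000111100001111000011110000
  ((~a | (((a & (~e | ~a)) & (~b | ~d)) & b)) & ~c) = 11110000111100000000000010000000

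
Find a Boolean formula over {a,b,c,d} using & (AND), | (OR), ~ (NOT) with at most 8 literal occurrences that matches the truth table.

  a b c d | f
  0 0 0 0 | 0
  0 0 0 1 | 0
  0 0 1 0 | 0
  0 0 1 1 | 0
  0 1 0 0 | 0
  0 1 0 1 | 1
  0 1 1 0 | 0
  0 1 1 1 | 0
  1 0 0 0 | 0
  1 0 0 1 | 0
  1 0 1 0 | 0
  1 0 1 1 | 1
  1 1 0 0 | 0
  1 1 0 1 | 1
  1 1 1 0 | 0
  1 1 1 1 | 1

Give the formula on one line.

((d & (~c & b)) | (a & (c & d)))

  ~c = 1100110011001100
  (~c & b) = 0000110000001100
  (d & (~c & b)) = 0000010000000100
  (c & d) = 0001000100010001
  (a & (c & d)) = 0000000000010001
  ((d & (~c & b)) | (a & (c & d))) = 0000010000010101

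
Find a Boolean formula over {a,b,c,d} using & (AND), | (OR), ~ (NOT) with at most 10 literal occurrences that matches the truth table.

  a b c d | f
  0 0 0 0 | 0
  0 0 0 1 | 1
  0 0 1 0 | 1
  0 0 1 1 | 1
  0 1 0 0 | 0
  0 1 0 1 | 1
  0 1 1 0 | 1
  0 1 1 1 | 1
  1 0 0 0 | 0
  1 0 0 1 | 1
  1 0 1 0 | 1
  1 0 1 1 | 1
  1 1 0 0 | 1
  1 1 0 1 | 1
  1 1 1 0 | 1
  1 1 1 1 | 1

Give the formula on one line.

((c & ((a | (~c & d)) | ~d)) | ((b & a) | d))

  ~c = 1100110011001100
  (~c & d) = 0100010001000100
  (a | (~c & d)) = 0100010011111111
  ~d = 1010101010101010
  ((a | (~c & d)) | ~d) = 1110111011111111
  (c & ((a | (~c & d)) | ~d)) = 0010001000110011
  (b & a) = 0000000000001111
  ((b & a) | d) = 0101010101011111
  ((c & ((a | (~c & d)) | ~d)) | ((b & a) | d)) = 0111011101111111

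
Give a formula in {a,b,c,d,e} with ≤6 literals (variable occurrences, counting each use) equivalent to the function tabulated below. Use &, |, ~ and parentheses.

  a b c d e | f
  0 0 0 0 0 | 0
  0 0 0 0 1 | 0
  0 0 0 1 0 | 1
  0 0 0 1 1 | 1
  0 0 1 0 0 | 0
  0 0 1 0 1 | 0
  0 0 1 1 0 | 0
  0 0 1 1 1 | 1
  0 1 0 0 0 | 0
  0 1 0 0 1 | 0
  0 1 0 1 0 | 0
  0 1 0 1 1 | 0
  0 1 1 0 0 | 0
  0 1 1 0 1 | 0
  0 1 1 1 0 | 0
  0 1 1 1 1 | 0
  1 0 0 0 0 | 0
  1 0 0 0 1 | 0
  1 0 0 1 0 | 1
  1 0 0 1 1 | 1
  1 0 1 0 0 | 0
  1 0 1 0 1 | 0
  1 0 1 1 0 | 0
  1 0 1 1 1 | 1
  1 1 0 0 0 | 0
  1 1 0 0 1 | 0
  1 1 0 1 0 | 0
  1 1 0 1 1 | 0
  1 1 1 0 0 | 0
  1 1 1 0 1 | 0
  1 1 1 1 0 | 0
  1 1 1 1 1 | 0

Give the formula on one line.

((~b & d) & (~c | e))

  ~b = 11111111000000001111111100000000
  (~b & d) = 00110011000000000011001100000000
  ~c = 11110000111100001111000011110000
  (~c | e) = 11110101111101011111010111110101
  ((~b & d) & (~c | e)) = 00110001000000000011000100000000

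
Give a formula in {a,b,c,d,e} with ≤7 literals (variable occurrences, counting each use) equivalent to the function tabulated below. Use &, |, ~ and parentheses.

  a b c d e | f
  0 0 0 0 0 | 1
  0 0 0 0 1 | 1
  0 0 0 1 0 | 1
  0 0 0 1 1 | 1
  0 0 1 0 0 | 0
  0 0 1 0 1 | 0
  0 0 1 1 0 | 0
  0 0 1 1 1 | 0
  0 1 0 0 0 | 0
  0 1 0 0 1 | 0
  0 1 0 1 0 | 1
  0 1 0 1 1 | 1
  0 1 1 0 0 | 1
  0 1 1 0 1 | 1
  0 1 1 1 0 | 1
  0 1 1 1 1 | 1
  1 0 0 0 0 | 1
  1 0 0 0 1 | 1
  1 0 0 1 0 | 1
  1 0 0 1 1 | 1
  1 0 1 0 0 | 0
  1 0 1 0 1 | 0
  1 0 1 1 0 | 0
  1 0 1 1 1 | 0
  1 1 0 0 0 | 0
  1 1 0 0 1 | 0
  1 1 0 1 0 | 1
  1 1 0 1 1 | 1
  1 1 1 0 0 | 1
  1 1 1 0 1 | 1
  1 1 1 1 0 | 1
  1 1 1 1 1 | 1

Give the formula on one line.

  ~c = 11110000111100001111000011110000
  (e | ~c) = 11110101111101011111010111110101
  ~b = 11111111000000001111111100000000
  ((e | ~c) & ~b) = 11110101000000001111010100000000
  (((e | ~c) & ~b) & ~c) = 11110000000000001111000000000000
  (d | c) = 00111111001111110011111100111111
  ((d | c) & b) = 00000000001111110000000000111111
  ((((e | ~c) & ~b) & ~c) | ((d | c) & b)) = 11110000001111111111000000111111

((((e | ~c) & ~b) & ~c) | ((d | c) & b))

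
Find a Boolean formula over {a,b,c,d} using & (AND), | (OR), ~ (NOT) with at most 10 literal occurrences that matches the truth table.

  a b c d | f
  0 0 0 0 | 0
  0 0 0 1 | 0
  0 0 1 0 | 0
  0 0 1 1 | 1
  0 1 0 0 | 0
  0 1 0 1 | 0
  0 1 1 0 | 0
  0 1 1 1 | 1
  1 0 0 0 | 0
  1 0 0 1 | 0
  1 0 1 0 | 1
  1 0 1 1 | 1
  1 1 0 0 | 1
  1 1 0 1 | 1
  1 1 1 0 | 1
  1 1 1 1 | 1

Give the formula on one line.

  (a & b) = 0000000000001111
  (c | (a & b)) = 0011001100111111
  ~d = 1010101010101010
  (a & ~d) = 0000000010101010
  (d | (a & ~d)) = 0101010111111111
  ((d | (a & ~d)) & c) = 0001000100110011
  (((d | (a & ~d)) & c) | a) = 0001000111111111
  ~c = 1100110011001100
  ((((d | (a & ~d)) & c) | a) | ~c) = 1101110111111111
  ((c | (a & b)) & ((((d | (a & ~d)) & c) | a) | ~c)) = 0001000100111111

((c | (a & b)) & ((((d | (a & ~d)) & c) | a) | ~c))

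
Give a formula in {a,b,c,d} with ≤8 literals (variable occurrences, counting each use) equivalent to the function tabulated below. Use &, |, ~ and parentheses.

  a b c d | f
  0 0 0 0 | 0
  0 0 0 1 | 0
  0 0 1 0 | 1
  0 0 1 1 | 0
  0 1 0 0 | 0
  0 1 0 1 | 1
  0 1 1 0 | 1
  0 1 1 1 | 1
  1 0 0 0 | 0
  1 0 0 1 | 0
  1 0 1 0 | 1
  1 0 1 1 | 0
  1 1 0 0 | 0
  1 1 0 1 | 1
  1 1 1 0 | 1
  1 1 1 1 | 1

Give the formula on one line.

  (d | c) = 0111011101110111
  ~d = 1010101010101010
  ~b = 1111000011110000
  ~a = 1111111100000000
  (~b & ~a) = 1111000000000000
  (d | (~b & ~a)) = 1111010101010101
  ((d | (~b & ~a)) & b) = 0000010100000101
  (~d | ((d | (~b & ~a)) & b)) = 1010111110101111
  ((d | c) & (~d | ((d | (~b & ~a)) & b))) = 0010011100100111

((d | c) & (~d | ((d | (~b & ~a)) & b)))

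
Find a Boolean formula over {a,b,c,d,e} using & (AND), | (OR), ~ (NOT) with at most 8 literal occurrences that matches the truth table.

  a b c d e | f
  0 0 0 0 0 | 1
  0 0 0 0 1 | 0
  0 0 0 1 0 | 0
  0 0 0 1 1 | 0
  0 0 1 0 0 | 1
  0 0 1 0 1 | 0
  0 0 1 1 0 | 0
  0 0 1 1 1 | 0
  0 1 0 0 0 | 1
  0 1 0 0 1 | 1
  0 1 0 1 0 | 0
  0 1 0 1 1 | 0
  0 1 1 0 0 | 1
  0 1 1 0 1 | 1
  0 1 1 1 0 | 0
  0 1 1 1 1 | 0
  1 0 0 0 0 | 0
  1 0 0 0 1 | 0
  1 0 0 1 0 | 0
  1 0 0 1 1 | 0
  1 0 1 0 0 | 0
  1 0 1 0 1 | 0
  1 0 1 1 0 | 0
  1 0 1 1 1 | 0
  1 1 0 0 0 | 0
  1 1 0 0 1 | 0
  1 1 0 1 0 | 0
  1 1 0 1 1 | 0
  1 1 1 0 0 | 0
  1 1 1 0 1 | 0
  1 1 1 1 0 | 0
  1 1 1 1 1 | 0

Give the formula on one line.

(((~e | b) & ~d) & ((~e | b) & ~a))

  ~e = 10101010101010101010101010101010
  (~e | b) = 10101010111111111010101011111111
  ~d = 11001100110011001100110011001100
  ((~e | b) & ~d) = 10001000110011001000100011001100
  ~a = 11111111111111110000000000000000
  ((~e | b) & ~a) = 10101010111111110000000000000000
  (((~e | b) & ~d) & ((~e | b) & ~a)) = 10001000110011000000000000000000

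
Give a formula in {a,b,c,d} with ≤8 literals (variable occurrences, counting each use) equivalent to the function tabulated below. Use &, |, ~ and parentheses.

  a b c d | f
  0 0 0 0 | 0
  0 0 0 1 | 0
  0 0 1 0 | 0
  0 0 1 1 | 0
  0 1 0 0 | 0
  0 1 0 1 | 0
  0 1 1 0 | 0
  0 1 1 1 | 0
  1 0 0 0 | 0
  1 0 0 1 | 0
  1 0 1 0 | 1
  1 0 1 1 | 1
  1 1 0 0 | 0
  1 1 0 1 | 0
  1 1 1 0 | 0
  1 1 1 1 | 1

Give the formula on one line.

(((((~d & c) & a) & (~b & a)) | d) & (a & c))

  ~d = 1010101010101010
  (~d & c) = 0010001000100010
  ((~d & c) & a) = 0000000000100010
  ~b = 1111000011110000
  (~b & a) = 0000000011110000
  (((~d & c) & a) & (~b & a)) = 0000000000100000
  ((((~d & c) & a) & (~b & a)) | d) = 0101010101110101
  (a & c) = 0000000000110011
  (((((~d & c) & a) & (~b & a)) | d) & (a & c)) = 0000000000110001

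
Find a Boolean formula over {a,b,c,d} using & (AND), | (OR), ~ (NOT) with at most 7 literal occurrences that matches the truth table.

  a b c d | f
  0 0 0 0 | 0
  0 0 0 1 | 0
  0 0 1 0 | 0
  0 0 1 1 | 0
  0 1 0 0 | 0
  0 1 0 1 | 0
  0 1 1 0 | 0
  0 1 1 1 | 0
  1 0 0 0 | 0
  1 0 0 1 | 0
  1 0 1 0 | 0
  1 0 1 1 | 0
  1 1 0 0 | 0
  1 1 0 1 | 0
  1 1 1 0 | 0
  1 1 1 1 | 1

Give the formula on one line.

  (d & b) = 0000010100000101
  ((d & b) & a) = 0000000000000101
  ~a = 1111111100000000
  (~a | c) = 1111111100110011
  (((d & b) & a) & (~a | c)) = 0000000000000001

(((d & b) & a) & (~a | c))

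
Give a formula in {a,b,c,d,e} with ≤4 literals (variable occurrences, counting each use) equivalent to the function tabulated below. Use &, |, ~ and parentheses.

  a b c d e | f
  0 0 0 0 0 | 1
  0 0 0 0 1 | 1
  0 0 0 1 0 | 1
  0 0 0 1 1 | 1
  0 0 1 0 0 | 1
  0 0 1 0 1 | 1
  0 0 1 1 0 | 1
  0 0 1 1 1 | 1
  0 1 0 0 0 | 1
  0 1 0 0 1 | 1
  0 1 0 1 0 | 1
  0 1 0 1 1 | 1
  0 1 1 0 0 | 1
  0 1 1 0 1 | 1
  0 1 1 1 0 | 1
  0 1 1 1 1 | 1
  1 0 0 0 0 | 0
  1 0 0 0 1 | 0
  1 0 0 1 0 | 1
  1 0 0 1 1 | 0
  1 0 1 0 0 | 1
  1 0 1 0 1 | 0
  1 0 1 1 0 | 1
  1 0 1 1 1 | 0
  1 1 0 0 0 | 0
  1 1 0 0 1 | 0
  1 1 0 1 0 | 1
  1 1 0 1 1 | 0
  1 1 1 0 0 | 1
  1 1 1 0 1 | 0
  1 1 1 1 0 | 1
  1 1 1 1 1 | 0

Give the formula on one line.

  ~e = 10101010101010101010101010101010
  (d | c) = 00111111001111110011111100111111
  (~e & (d | c)) = 00101010001010100010101000101010
  ~a = 11111111111111110000000000000000
  ((~e & (d | c)) | ~a) = 11111111111111110010101000101010

((~e & (d | c)) | ~a)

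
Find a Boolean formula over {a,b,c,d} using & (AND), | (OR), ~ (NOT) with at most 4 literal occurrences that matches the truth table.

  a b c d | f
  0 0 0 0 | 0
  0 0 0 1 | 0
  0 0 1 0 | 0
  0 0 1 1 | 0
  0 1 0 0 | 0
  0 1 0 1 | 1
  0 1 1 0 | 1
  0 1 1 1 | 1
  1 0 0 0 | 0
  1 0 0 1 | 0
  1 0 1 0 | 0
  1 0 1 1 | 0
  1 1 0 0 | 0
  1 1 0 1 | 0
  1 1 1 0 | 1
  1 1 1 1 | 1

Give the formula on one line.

  ~a = 1111111100000000
  (d & ~a) = 0101010100000000
  (c | (d & ~a)) = 0111011100110011
  (b & (c | (d & ~a))) = 0000011100000011

(b & (c | (d & ~a)))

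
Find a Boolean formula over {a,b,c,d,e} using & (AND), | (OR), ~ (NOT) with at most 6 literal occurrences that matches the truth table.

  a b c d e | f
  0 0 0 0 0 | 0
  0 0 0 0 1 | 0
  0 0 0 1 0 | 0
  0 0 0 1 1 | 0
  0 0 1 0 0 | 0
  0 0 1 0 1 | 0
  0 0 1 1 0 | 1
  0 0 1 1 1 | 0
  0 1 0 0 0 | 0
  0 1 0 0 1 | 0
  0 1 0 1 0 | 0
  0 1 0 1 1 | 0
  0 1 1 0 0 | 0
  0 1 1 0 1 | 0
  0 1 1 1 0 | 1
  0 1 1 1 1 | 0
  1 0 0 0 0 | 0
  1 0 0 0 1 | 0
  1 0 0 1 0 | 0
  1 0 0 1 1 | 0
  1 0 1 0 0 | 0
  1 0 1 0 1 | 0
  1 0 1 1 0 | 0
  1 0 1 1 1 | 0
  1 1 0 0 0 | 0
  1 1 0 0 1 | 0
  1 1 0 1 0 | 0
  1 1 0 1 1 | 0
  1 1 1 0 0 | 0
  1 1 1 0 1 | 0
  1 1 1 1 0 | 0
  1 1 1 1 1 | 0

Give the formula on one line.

  ~e = 10101010101010101010101010101010
  (~e & d) = 00100010001000100010001000100010
  ((~e & d) & c) = 00000010000000100000001000000010
  ~a = 11111111111111110000000000000000
  (((~e & d) & c) & ~a) = 00000010000000100000000000000000

(((~e & d) & c) & ~a)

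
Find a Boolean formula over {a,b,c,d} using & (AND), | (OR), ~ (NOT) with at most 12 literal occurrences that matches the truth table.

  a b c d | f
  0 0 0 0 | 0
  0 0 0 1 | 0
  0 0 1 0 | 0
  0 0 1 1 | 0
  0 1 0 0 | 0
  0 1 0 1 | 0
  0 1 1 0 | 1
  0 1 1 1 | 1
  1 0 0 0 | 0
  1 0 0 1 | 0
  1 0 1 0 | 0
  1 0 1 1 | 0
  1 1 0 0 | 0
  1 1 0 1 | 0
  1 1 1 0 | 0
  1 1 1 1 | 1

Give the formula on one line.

(((c | d) & ((b & (~a | d)) | ~c)) & ((c | ~b) & b))

  (c | d) = 0111011101110111
  ~a = 1111111100000000
  (~a | d) = 1111111101010101
  (b & (~a | d)) = 0000111100000101
  ~c = 1100110011001100
  ((b & (~a | d)) | ~c) = 1100111111001101
  ((c | d) & ((b & (~a | d)) | ~c)) = 0100011101000101
  ~b = 1111000011110000
  (c | ~b) = 1111001111110011
  ((c | ~b) & b) = 0000001100000011
  (((c | d) & ((b & (~a | d)) | ~c)) & ((c | ~b) & b)) = 0000001100000001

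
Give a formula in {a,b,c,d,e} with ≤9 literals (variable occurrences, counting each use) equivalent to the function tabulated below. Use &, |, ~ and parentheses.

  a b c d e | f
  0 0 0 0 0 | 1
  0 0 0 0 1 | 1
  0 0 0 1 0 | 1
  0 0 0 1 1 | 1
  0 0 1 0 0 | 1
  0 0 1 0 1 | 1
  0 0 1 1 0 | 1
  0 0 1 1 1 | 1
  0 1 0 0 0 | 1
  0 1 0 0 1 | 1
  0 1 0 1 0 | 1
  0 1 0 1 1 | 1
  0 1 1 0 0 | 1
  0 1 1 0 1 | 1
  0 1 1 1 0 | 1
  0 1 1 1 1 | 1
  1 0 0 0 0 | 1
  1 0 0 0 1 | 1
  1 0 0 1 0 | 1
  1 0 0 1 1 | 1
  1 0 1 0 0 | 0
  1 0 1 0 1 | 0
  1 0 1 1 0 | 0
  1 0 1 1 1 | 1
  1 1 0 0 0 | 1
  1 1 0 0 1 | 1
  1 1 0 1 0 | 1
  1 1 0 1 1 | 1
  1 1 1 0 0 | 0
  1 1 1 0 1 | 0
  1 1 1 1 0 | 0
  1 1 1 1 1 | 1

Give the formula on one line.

  ~a = 11111111111111110000000000000000
  (c & ~a) = 00001111000011110000000000000000
  ~c = 11110000111100001111000011110000
  ((c & ~a) | ~c) = 11111111111111111111000011110000
  (d | ~a) = 11111111111111110011001100110011
  (e & (d | ~a)) = 01010101010101010001000100010001
  (((c & ~a) | ~c) | (e & (d | ~a))) = 11111111111111111111000111110001

(((c & ~a) | ~c) | (e & (d | ~a)))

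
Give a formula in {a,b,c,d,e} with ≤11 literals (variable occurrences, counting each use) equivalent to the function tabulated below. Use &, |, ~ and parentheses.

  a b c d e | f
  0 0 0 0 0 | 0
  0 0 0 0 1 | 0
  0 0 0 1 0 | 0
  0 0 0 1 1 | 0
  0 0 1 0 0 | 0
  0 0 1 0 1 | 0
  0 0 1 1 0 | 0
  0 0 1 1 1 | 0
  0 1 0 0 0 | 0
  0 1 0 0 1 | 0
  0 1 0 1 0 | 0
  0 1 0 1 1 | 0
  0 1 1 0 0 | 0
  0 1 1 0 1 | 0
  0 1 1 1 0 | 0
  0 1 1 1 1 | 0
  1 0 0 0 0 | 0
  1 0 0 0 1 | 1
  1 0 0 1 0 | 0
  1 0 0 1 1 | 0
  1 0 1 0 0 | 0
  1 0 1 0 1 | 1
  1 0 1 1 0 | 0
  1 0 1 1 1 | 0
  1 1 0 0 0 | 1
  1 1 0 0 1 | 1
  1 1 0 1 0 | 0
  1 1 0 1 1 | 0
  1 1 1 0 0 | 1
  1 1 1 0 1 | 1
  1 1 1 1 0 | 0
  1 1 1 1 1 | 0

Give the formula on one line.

  ~d = 11001100110011001100110011001100
  (a & ~d) = 00000000000000001100110011001100
  ~e = 10101010101010101010101010101010
  (~e | d) = 10111011101110111011101110111011
  ((~e | d) & b) = 00000000101110110000000010111011
  (((~e | d) & b) | e) = 01010101111111110101010111111111
  (a & d) = 00000000000000000011001100110011
  ((((~e | d) & b) | e) | (a & d)) = 01010101111111110111011111111111
  ((a & ~d) & ((((~e | d) & b) | e) | (a & d))) = 00000000000000000100010011001100

((a & ~d) & ((((~e | d) & b) | e) | (a & d)))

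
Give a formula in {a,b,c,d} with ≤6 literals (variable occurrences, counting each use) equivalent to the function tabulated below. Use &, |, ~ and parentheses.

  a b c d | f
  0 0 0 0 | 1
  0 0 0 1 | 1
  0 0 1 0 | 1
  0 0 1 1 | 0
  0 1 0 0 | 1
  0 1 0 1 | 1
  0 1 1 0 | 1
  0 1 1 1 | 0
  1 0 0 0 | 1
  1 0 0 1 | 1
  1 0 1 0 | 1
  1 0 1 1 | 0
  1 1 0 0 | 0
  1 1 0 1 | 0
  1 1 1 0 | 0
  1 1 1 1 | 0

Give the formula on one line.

((~a | ~b) & (~d | ~c))

  ~a = 1111111100000000
  ~b = 1111000011110000
  (~a | ~b) = 1111111111110000
  ~d = 1010101010101010
  ~c = 1100110011001100
  (~d | ~c) = 1110111011101110
  ((~a | ~b) & (~d | ~c)) = 1110111011100000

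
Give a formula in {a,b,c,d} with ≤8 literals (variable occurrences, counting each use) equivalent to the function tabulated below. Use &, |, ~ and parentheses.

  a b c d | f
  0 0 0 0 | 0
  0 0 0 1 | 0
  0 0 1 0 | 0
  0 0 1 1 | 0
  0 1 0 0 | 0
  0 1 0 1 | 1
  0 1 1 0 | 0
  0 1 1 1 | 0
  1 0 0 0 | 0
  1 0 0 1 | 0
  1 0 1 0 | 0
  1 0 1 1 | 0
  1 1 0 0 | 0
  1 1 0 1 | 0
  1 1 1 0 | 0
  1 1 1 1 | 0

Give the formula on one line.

(((d | a) & ((a | ~d) | ~c)) & (~a & (a | b)))

  (d | a) = 0101010111111111
  ~d = 1010101010101010
  (a | ~d) = 1010101011111111
  ~c = 1100110011001100
  ((a | ~d) | ~c) = 1110111011111111
  ((d | a) & ((a | ~d) | ~c)) = 0100010011111111
  ~a = 1111111100000000
  (a | b) = 0000111111111111
  (~a & (a | b)) = 0000111100000000
  (((d | a) & ((a | ~d) | ~c)) & (~a & (a | b))) = 0000010000000000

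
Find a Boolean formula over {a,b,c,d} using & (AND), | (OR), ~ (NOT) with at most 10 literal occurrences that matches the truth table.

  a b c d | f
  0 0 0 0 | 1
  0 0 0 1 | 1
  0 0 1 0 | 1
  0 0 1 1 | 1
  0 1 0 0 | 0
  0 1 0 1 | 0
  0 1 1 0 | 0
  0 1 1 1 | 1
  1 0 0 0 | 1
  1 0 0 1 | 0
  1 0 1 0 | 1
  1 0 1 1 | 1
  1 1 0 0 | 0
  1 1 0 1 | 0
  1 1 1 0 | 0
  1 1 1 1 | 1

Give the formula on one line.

  ~d = 1010101010101010
  (b | c) = 0011111100111111
  (~d | (b | c)) = 1011111110111111
  ~b = 1111000011110000
  ((~d | (b | c)) & ~b) = 1011000010110000
  (~d | c) = 1011101110111011
  ((~d | c) & d) = 0001000100010001
  (((~d | (b | c)) & ~b) | ((~d | c) & d)) = 1011000110110001
  ~a = 1111111100000000
  (~a & ~b) = 1111000000000000
  ((((~d | (b | c)) & ~b) | ((~d | c) & d)) | (~a & ~b)) = 1111000110110001

((((~d | (b | c)) & ~b) | ((~d | c) & d)) | (~a & ~b))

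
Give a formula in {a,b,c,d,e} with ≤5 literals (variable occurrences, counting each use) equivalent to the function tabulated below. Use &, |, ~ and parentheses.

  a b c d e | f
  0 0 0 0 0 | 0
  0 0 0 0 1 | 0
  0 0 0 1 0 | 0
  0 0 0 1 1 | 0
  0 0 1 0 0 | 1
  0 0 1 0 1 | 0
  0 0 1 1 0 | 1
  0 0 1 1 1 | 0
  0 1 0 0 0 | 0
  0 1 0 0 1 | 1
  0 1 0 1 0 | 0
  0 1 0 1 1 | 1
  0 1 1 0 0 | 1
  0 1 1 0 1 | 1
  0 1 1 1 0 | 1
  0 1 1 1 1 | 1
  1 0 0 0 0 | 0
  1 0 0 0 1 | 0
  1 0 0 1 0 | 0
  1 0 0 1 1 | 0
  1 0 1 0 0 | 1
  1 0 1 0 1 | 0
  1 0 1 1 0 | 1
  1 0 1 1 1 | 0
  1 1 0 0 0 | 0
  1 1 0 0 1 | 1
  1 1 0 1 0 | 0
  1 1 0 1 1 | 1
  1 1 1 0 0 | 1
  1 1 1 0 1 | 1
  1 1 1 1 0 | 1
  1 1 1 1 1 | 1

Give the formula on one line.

  ~e = 10101010101010101010101010101010
  (~e & c) = 00001010000010100000101000001010
  (b & e) = 00000000010101010000000001010101
  ((~e & c) | (b & e)) = 00001010010111110000101001011111

((~e & c) | (b & e))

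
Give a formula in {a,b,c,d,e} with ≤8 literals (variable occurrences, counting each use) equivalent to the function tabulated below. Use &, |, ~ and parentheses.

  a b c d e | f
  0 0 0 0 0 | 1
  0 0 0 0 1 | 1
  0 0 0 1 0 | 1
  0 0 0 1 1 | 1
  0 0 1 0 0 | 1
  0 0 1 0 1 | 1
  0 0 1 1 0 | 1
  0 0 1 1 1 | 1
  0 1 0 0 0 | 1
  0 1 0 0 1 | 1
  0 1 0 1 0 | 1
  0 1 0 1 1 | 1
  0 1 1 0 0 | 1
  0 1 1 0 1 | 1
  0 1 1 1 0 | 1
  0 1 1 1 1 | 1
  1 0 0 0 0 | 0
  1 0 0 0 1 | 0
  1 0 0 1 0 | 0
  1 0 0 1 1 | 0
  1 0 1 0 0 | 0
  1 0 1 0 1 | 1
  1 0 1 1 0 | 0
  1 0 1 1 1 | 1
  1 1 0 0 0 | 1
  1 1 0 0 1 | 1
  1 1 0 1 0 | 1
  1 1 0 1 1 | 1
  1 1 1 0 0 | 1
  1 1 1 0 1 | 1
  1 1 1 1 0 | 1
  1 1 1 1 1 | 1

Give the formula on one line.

((a & b) | ((~a | c) & (~a | e)))

  (a & b) = 00000000000000000000000011111111
  ~a = 11111111111111110000000000000000
  (~a | c) = 11111111111111110000111100001111
  (~a | e) = 11111111111111110101010101010101
  ((~a | c) & (~a | e)) = 11111111111111110000010100000101
  ((a & b) | ((~a | c) & (~a | e))) = 11111111111111110000010111111111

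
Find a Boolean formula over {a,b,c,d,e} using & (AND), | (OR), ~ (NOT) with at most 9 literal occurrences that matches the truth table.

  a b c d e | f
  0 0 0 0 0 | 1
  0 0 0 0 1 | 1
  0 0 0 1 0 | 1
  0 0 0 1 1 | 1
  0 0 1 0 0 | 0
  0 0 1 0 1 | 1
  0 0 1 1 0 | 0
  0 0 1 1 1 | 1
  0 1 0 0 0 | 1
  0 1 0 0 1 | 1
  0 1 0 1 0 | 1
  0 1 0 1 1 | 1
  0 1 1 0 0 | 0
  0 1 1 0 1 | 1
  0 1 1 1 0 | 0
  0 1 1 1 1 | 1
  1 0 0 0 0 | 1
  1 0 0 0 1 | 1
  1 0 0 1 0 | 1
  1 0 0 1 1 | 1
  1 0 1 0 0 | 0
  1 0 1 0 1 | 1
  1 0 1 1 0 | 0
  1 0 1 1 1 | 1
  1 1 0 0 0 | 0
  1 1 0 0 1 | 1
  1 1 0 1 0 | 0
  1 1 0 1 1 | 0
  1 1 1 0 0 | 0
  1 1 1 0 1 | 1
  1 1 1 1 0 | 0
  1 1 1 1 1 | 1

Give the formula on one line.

((~c & (~a | ~b)) | ((c | a) & ((c | ~d) & e)))

  ~c = 11110000111100001111000011110000
  ~a = 11111111111111110000000000000000
  ~b = 11111111000000001111111100000000
  (~a | ~b) = 11111111111111111111111100000000
  (~c & (~a | ~b)) = 11110000111100001111000000000000
  (c | a) = 00001111000011111111111111111111
  ~d = 11001100110011001100110011001100
  (c | ~d) = 11001111110011111100111111001111
  ((c | ~d) & e) = 01000101010001010100010101000101
  ((c | a) & ((c | ~d) & e)) = 00000101000001010100010101000101
  ((~c & (~a | ~b)) | ((c | a) & ((c | ~d) & e))) = 11110101111101011111010101000101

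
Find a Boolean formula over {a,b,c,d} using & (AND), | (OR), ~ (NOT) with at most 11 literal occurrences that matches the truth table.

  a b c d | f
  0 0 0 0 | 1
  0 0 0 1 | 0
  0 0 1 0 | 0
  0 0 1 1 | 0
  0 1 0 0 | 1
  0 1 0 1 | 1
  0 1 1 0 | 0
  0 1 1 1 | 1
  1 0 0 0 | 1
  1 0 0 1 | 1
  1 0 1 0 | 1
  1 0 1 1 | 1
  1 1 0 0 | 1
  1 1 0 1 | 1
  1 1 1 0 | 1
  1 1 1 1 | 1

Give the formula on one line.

(((~d & a) | (d & b)) | (a | (~d & (~c | a))))

  ~d = 1010101010101010
  (~d & a) = 0000000010101010
  (d & b) = 0000010100000101
  ((~d & a) | (d & b)) = 0000010110101111
  ~c = 1100110011001100
  (~c | a) = 1100110011111111
  (~d & (~c | a)) = 1000100010101010
  (a | (~d & (~c | a))) = 1000100011111111
  (((~d & a) | (d & b)) | (a | (~d & (~c | a)))) = 1000110111111111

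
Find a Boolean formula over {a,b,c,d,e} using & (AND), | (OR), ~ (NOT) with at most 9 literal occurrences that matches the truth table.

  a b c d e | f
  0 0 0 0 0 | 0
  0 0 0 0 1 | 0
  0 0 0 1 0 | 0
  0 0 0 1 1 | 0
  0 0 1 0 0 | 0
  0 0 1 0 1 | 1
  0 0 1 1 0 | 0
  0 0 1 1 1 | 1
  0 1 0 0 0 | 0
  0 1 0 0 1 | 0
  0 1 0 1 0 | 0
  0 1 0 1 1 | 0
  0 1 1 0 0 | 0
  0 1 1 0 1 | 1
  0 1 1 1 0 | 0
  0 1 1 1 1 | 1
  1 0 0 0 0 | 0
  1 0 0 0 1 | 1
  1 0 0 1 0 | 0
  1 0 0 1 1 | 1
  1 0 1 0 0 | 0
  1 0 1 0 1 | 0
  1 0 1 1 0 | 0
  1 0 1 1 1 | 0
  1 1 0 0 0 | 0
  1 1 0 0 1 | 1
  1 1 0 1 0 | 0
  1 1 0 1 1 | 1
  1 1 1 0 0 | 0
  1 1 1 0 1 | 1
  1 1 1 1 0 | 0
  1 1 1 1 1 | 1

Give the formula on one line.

  ~a = 11111111111111110000000000000000
  ~c = 11110000111100001111000011110000
  (~a | ~c) = 11111111111111111111000011110000
  (b | ~a) = 11111111111111110000000011111111
  ((~a | ~c) | (b | ~a)) = 11111111111111111111000011111111
  (a | c) = 00001111000011111111111111111111
  ((a | c) & e) = 00000101000001010101010101010101
  (((~a | ~c) | (b | ~a)) & ((a | c) & e)) = 00000101000001010101000001010101

(((~a | ~c) | (b | ~a)) & ((a | c) & e))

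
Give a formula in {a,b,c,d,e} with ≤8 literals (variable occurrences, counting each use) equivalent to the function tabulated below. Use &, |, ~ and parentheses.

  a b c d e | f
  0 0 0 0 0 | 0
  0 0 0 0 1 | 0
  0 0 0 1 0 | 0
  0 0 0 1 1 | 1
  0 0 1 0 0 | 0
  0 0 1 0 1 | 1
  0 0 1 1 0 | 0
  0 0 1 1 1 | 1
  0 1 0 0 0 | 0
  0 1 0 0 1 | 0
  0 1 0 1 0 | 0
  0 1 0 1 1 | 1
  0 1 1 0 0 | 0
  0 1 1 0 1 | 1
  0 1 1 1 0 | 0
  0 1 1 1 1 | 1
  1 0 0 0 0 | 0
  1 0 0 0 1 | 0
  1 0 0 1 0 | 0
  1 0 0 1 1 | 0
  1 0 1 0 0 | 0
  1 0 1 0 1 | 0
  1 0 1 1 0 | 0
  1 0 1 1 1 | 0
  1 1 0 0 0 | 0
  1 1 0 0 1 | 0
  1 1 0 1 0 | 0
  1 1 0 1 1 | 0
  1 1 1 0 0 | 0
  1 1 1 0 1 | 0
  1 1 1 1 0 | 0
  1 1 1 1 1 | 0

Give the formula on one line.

(~a & (e & (~e | (d | c))))

  ~a = 11111111111111110000000000000000
  ~e = 10101010101010101010101010101010
  (d | c) = 00111111001111110011111100111111
  (~e | (d | c)) = 10111111101111111011111110111111
  (e & (~e | (d | c))) = 00010101000101010001010100010101
  (~a & (e & (~e | (d | c)))) = 00010101000101010000000000000000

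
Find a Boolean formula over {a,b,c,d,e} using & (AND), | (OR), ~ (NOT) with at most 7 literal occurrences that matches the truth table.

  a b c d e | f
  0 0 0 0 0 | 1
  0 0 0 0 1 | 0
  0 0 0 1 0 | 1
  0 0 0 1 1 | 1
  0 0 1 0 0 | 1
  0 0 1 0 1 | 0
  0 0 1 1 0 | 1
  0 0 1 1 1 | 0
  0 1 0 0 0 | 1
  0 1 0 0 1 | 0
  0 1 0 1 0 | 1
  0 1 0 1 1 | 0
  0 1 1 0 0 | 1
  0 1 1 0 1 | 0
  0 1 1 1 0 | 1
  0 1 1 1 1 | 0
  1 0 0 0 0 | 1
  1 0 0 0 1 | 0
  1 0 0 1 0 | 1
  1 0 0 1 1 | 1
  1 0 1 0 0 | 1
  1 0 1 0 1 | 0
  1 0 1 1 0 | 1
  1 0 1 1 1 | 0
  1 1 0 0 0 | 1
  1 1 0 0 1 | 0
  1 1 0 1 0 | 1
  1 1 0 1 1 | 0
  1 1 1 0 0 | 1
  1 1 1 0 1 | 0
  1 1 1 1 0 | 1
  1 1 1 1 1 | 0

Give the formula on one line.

(~e | (((~c | b) & d) & ((b & ~e) | ~b)))

  ~e = 10101010101010101010101010101010
  ~c = 11110000111100001111000011110000
  (~c | b) = 11110000111111111111000011111111
  ((~c | b) & d) = 00110000001100110011000000110011
  (b & ~e) = 00000000101010100000000010101010
  ~b = 11111111000000001111111100000000
  ((b & ~e) | ~b) = 11111111101010101111111110101010
  (((~c | b) & d) & ((b & ~e) | ~b)) = 00110000001000100011000000100010
  (~e | (((~c | b) & d) & ((b & ~e) | ~b))) = 10111010101010101011101010101010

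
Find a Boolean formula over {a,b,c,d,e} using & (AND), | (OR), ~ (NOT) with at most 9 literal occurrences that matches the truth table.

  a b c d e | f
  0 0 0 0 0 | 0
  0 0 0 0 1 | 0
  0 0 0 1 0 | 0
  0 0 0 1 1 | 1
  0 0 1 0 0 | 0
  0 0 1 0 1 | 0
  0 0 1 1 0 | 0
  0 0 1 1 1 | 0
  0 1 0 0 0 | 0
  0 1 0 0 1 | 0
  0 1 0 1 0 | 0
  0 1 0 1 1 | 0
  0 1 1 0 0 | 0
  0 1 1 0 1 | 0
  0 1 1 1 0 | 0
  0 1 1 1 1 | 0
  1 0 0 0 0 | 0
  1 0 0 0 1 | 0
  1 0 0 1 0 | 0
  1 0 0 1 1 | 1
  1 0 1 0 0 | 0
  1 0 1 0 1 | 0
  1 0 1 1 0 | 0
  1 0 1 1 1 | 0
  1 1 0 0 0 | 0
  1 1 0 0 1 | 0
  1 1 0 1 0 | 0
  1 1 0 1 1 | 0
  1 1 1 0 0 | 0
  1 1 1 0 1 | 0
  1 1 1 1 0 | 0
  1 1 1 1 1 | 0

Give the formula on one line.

  ~c = 11110000111100001111000011110000
  ~b = 11111111000000001111111100000000
  (c | ~b) = 11111111000011111111111100001111
  (~c & (c | ~b)) = 11110000000000001111000000000000
  (b | d) = 00110011111111110011001111111111
  (e & (b | d)) = 00010001010101010001000101010101
  ((~c & (c | ~b)) & (e & (b | d))) = 00010000000000000001000000000000

((~c & (c | ~b)) & (e & (b | d)))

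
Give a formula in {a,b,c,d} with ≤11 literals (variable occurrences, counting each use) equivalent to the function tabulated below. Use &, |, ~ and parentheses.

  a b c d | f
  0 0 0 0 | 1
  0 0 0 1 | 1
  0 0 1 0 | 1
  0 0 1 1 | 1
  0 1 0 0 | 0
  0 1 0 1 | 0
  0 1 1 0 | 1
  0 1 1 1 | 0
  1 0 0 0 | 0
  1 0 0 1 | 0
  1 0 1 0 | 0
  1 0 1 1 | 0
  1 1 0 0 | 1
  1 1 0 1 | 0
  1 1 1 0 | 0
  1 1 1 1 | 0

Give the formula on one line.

  (b & c) = 0000001100000011
  (a | (b & c)) = 0000001111111111
  ~d = 1010101010101010
  ((a | (b & c)) & ~d) = 0000001010101010
  ~b = 1111000011110000
  (((a | (b & c)) & ~d) | ~b) = 1111001011111010
  ~a = 1111111100000000
  ~c = 1100110011001100
  (d | ~c) = 1101110111011101
  (b & (d | ~c)) = 0000110100001101
  (~a | (b & (d | ~c))) = 1111111100001101
  ((((a | (b & c)) & ~d) | ~b) & (~a | (b & (d | ~c)))) = 1111001000001000

((((a | (b & c)) & ~d) | ~b) & (~a | (b & (d | ~c))))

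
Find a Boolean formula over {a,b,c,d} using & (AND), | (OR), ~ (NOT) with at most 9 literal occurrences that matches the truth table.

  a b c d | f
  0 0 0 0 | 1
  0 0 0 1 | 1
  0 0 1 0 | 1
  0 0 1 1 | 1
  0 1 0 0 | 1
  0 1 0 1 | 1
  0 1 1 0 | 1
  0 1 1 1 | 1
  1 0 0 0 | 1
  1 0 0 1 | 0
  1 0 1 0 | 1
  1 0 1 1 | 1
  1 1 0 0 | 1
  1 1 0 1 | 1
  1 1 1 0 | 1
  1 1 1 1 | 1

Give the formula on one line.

((c | ((a | ~d) & b)) | (~a | ~d))

  ~d = 1010101010101010
  (a | ~d) = 1010101011111111
  ((a | ~d) & b) = 0000101000001111
  (c | ((a | ~d) & b)) = 0011101100111111
  ~a = 1111111100000000
  (~a | ~d) = 1111111110101010
  ((c | ((a | ~d) & b)) | (~a | ~d)) = 1111111110111111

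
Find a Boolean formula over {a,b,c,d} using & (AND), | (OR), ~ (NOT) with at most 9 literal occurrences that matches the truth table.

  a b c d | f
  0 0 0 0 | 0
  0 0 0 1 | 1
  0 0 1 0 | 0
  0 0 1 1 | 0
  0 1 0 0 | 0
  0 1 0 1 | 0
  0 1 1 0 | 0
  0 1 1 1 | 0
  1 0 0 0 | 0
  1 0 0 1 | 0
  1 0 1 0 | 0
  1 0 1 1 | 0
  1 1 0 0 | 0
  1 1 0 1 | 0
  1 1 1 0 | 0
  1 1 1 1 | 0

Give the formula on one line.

((b | (~a & ~b)) & ((~c & d) & ~b))

  ~a = 1111111100000000
  ~b = 1111000011110000
  (~a & ~b) = 1111000000000000
  (b | (~a & ~b)) = 1111111100001111
  ~c = 1100110011001100
  (~c & d) = 0100010001000100
  ((~c & d) & ~b) = 0100000001000000
  ((b | (~a & ~b)) & ((~c & d) & ~b)) = 0100000000000000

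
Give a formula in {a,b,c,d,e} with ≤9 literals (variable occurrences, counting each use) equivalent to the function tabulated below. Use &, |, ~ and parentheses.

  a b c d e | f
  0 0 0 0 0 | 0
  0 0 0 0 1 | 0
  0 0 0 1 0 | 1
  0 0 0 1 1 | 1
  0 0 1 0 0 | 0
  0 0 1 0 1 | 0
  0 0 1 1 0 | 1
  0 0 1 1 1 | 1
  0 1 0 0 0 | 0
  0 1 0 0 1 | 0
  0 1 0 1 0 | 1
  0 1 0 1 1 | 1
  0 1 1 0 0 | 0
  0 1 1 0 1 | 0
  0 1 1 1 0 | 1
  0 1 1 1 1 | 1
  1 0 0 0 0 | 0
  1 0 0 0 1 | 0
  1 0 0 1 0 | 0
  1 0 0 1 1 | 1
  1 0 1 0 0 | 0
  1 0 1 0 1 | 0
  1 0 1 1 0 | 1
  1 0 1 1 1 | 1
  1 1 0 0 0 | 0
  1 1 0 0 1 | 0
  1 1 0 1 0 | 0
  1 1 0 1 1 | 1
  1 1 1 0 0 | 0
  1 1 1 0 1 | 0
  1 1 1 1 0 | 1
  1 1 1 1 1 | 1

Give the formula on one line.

  ~c = 11110000111100001111000011110000
  ~e = 10101010101010101010101010101010
  ~a = 11111111111111110000000000000000
  (~e & ~a) = 10101010101010100000000000000000
  (~c & (~e & ~a)) = 10100000101000000000000000000000
  ~b = 11111111000000001111111100000000
  (~a | ~b) = 11111111111111111111111100000000
  ((~a | ~b) & d) = 00110011001100110011001100000000
  ((~c & (~e & ~a)) & ((~a | ~b) & d)) = 00100000001000000000000000000000
  (c | e) = 01011111010111110101111101011111
  ((c | e) & d) = 00010011000100110001001100010011
  (((~c & (~e & ~a)) & ((~a | ~b) & d)) | ((c | e) & d)) = 00110011001100110001001100010011

(((~c & (~e & ~a)) & ((~a | ~b) & d)) | ((c | e) & d))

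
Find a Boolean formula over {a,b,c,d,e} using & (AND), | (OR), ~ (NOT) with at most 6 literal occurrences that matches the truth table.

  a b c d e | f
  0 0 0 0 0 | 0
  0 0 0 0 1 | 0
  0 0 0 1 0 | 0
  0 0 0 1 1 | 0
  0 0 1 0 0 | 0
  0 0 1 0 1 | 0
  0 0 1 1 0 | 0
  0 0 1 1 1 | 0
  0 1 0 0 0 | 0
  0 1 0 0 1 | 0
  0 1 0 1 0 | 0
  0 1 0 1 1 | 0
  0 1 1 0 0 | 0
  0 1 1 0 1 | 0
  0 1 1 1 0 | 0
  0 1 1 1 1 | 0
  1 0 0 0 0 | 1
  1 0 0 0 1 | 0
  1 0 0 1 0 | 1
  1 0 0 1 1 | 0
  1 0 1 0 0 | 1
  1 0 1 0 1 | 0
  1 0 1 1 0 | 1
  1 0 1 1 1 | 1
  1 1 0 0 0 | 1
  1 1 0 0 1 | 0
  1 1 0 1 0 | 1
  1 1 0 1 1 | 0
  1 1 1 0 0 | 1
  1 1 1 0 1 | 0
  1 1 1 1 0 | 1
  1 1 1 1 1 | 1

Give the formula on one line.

((~e | (d & c)) & a)

  ~e = 10101010101010101010101010101010
  (d & c) = 00000011000000110000001100000011
  (~e | (d & c)) = 10101011101010111010101110101011
  ((~e | (d & c)) & a) = 00000000000000001010101110101011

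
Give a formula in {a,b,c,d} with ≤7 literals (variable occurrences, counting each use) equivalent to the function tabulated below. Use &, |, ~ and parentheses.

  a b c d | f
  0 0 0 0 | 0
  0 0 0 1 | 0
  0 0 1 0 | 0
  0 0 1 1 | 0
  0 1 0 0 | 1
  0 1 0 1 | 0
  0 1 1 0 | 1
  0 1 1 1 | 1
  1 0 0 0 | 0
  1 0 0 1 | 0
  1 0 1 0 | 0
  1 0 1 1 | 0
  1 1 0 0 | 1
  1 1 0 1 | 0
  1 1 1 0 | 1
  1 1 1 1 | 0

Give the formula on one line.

  ~d = 1010101010101010
  (b & ~d) = 0000101000001010
  ~a = 1111111100000000
  ~c = 1100110011001100
  (b | ~c) = 1100111111001111
  ((b | ~c) & c) = 0000001100000011
  (~a & ((b | ~c) & c)) = 0000001100000000
  ((b & ~d) | (~a & ((b | ~c) & c))) = 0000101100001010

((b & ~d) | (~a & ((b | ~c) & c)))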